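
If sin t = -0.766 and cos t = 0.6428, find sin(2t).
sin(2t) = 2 sin t cos t = -0.9848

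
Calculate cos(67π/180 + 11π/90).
cos(67π/180 + 11π/90) = cos 67π/180 cos 11π/90 - sin 67π/180 sin 11π/90 = 0.01745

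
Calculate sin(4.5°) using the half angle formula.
sin(4.5°) = √((1 - cos 9°)/2) = 0.07846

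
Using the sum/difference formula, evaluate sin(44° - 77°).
sin(44° - 77°) = sin 44° cos 77° - cos 44° sin 77° = -0.5446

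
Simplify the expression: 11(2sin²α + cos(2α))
11(2sin²α + cos(2α)) = 11 (using Double angle)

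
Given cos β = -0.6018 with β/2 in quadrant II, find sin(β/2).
sin(β/2) = ±√((1 - cos β)/2); positive since β/2 ∈ QII, so sin(β/2) = 0.8949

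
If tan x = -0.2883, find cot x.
cot x = 1/tan x = -3.469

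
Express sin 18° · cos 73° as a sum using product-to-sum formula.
sin 18° cos 73° = (1/2)[sin(18°+73°) + sin(18°-73°)]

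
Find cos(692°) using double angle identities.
cos(692°) = cos²346° - sin²346° = 0.8829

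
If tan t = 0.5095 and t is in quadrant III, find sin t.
sin t = -0.454 (using tan²t + 1 = sec²t)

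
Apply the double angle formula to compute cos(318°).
cos(318°) = cos²159° - sin²159° = 0.7431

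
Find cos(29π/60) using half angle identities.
cos(29π/60) = √((1 + cos 29π/30)/2) = 0.05234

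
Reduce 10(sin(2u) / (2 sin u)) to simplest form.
10(sin(2u) / (2 sin u)) = 10(cos u) (using Double angle)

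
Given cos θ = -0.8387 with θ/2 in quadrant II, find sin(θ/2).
sin(θ/2) = ±√((1 - cos θ)/2); positive since θ/2 ∈ QII, so sin(θ/2) = 0.9588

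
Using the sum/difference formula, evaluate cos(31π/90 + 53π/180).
cos(31π/90 + 53π/180) = cos 31π/90 cos 53π/180 - sin 31π/90 sin 53π/180 = -0.4226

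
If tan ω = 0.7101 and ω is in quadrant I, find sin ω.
sin ω = 0.579 (using tan²ω + 1 = sec²ω)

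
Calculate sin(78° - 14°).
sin(78° - 14°) = sin 78° cos 14° - cos 78° sin 14° = 0.8988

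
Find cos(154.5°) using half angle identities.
cos(154.5°) = -√((1 + cos 309°)/2) = -0.9026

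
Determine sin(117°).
sin(117°) = 0.891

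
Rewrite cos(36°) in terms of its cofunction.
cos(36°) = sin(90° - 36°) = sin(54°)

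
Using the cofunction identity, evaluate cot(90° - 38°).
cot(90° - 38°) = tan(38°) = 0.7813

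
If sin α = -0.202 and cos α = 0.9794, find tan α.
tan α = sin α / cos α = -0.2062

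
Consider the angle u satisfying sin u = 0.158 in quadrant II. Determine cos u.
cos u = ±√(1 - sin²u) = -0.9874 (negative in QII)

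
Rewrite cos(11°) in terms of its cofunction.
cos(11°) = sin(90° - 11°) = sin(79°)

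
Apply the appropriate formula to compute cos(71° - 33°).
cos(71° - 33°) = cos 71° cos 33° + sin 71° sin 33° = 0.788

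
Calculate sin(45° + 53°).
sin(45° + 53°) = sin 45° cos 53° + cos 45° sin 53° = 0.9903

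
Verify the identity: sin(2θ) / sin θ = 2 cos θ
LHS = 2 sin θ cos θ / sin θ = 2 cos θ = RHS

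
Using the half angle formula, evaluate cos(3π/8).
cos(3π/8) = √((1 + cos 3π/4)/2) = √(2-√2)/2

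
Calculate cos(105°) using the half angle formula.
cos(105°) = -√((1 + cos 210°)/2) = -(√6-√2)/4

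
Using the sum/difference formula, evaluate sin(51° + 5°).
sin(51° + 5°) = sin 51° cos 5° + cos 51° sin 5° = 0.829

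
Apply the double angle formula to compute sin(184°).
sin(184°) = 2 sin 92° cos 92° = -0.06976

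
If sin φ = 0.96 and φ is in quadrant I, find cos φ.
cos φ = 0.28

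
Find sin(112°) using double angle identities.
sin(112°) = 2 sin 56° cos 56° = 0.9272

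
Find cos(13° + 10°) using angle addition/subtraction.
cos(13° + 10°) = cos 13° cos 10° - sin 13° sin 10° = 0.9205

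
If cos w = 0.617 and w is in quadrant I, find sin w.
sin w = 0.787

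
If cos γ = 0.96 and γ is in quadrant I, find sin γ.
sin γ = 0.28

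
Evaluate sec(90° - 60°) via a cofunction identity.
sec(90° - 60°) = csc(60°) = 2√3/3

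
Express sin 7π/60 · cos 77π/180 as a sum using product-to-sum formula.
sin 7π/60 cos 77π/180 = (1/2)[sin(7π/60+77π/180) + sin(7π/60-77π/180)]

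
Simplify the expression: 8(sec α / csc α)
8(sec α / csc α) = 8(tan α) (using Reciprocal identities)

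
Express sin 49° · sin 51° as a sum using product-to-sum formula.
sin 49° sin 51° = (1/2)[cos(49°-51°) - cos(49°+51°)]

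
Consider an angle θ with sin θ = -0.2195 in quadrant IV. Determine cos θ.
cos θ = √(1 - sin²θ) = 0.9756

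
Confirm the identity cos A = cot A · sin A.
RHS = (cos A/sin A) · sin A = cos A = LHS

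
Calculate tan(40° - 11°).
tan(40° - 11°) = (tan 40° - tan 11°)/(1 + tan 40° tan 11°) = 0.5543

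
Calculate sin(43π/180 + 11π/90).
sin(43π/180 + 11π/90) = sin 43π/180 cos 11π/90 + cos 43π/180 sin 11π/90 = 0.9063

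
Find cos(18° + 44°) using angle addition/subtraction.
cos(18° + 44°) = cos 18° cos 44° - sin 18° sin 44° = 0.4695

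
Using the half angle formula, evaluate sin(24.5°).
sin(24.5°) = √((1 - cos 49°)/2) = 0.4147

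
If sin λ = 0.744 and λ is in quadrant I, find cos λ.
cos λ = 0.6682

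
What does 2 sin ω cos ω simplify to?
2 sin ω cos ω = sin(2ω) (using Double angle)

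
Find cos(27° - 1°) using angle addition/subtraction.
cos(27° - 1°) = cos 27° cos 1° + sin 27° sin 1° = 0.8988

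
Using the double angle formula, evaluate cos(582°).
cos(582°) = 2cos²291° - 1 = -0.7431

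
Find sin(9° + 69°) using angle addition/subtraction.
sin(9° + 69°) = sin 9° cos 69° + cos 9° sin 69° = 0.9781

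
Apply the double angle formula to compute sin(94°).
sin(94°) = 2 sin 47° cos 47° = 0.9976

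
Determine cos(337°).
cos(337°) = 0.9205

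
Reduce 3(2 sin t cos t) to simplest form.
3(2 sin t cos t) = 3(sin(2t)) (using Double angle)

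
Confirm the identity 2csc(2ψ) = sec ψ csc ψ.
LHS = 2/sin(2ψ) = 2/(2 sin ψ cos ψ) = 1/(sin ψ cos ψ) = (1/cos ψ)(1/sin ψ) = sec ψ csc ψ = RHS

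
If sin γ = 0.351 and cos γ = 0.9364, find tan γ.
tan γ = sin γ / cos γ = 0.3748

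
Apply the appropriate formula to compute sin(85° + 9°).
sin(85° + 9°) = sin 85° cos 9° + cos 85° sin 9° = 0.9976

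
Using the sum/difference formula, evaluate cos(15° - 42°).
cos(15° - 42°) = cos 15° cos 42° + sin 15° sin 42° = 0.891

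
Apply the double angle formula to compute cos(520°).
cos(520°) = 1 - 2sin²260° = -0.9397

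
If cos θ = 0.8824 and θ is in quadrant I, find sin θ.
sin θ = 0.4705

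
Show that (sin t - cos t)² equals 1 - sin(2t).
LHS = sin²t - 2 sin t cos t + cos²t = (sin²t + cos²t) - 2 sin t cos t = 1 - sin(2t) = RHS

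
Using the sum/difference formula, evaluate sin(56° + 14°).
sin(56° + 14°) = sin 56° cos 14° + cos 56° sin 14° = 0.9397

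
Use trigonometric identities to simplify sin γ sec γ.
sin γ sec γ = tan γ (using Reciprocal + quotient)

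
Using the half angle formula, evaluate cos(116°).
cos(116°) = -√((1 + cos 232°)/2) = -0.4384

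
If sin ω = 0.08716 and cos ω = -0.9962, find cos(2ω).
cos(2ω) = cos²ω - sin²ω = 0.9848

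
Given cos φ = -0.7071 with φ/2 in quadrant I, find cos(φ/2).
cos(φ/2) = ±√((1 + cos φ)/2); positive since φ/2 ∈ QI, so cos(φ/2) = 0.3827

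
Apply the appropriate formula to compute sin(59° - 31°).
sin(59° - 31°) = sin 59° cos 31° - cos 59° sin 31° = 0.4695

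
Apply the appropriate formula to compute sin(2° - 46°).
sin(2° - 46°) = sin 2° cos 46° - cos 2° sin 46° = -0.6947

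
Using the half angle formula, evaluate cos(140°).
cos(140°) = -√((1 + cos 280°)/2) = -0.766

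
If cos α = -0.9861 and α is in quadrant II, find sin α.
sin α = 0.1662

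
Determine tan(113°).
tan(113°) = -2.356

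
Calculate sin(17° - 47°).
sin(17° - 47°) = sin 17° cos 47° - cos 17° sin 47° = -1/2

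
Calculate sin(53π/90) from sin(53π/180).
sin(53π/90) = 2 sin 53π/180 cos 53π/180 = 0.9613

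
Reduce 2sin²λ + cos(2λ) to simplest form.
2sin²λ + cos(2λ) = 1 (using Double angle)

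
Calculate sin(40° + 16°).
sin(40° + 16°) = sin 40° cos 16° + cos 40° sin 16° = 0.829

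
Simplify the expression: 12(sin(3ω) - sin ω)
12(sin(3ω) - sin ω) = 12(2 cos(2ω) sin ω) (using Sum-to-product)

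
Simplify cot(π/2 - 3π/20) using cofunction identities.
cot(π/2 - 3π/20) = tan(3π/20)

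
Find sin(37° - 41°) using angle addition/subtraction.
sin(37° - 41°) = sin 37° cos 41° - cos 37° sin 41° = -0.06976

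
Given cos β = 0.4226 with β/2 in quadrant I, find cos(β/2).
cos(β/2) = ±√((1 + cos β)/2); positive since β/2 ∈ QI, so cos(β/2) = 0.8434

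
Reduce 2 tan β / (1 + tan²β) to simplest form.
2 tan β / (1 + tan²β) = sin(2β) (using Double angle)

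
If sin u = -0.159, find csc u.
csc u = 1/sin u = -6.289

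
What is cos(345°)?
cos(345°) = (√6+√2)/4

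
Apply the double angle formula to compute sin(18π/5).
sin(18π/5) = 2 sin 9π/5 cos 9π/5 = -0.9511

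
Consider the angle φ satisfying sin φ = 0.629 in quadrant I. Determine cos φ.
cos φ = √(1 - sin²φ) = 0.7774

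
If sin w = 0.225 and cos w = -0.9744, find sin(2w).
sin(2w) = 2 sin w cos w = -0.4385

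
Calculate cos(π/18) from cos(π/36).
cos(π/18) = cos²π/36 - sin²π/36 = 0.9848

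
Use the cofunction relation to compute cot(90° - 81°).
cot(90° - 81°) = tan(81°) = 6.314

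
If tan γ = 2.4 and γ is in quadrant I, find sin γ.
sin γ = 0.9231 (using tan²γ + 1 = sec²γ)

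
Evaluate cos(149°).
cos(149°) = -0.8572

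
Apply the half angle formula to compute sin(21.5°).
sin(21.5°) = √((1 - cos 43°)/2) = 0.3665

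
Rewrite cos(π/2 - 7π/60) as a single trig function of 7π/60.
cos(π/2 - 7π/60) = sin(7π/60)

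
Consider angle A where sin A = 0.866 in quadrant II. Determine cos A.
cos A = ±√(1 - sin²A) = -0.5 (negative in QII)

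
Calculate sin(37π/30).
sin(37π/30) = -0.6691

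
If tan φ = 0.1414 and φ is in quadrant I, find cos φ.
cos φ = 0.9902 (using tan²φ + 1 = sec²φ)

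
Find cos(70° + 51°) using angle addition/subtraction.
cos(70° + 51°) = cos 70° cos 51° - sin 70° sin 51° = -0.515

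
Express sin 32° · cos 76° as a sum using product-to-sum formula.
sin 32° cos 76° = (1/2)[sin(32°+76°) + sin(32°-76°)]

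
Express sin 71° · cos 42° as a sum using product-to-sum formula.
sin 71° cos 42° = (1/2)[sin(71°+42°) + sin(71°-42°)]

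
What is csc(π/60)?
csc(π/60) = 19.11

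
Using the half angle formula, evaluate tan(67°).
tan(67°) = sin 134° / (1 + cos 134°) = 2.356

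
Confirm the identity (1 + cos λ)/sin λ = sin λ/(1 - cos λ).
RHS = sin λ(1 + cos λ) / ((1 - cos λ)(1 + cos λ)) = sin λ(1 + cos λ) / (1 - cos²λ) = sin λ(1 + cos λ) / sin²λ = (1 + cos λ)/sin λ = LHS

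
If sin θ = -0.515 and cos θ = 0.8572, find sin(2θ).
sin(2θ) = 2 sin θ cos θ = -0.8829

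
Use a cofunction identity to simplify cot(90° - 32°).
cot(90° - 32°) = tan(32°)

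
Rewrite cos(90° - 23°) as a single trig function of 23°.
cos(90° - 23°) = sin(23°)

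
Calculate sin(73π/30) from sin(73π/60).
sin(73π/30) = 2 sin 73π/60 cos 73π/60 = 0.9781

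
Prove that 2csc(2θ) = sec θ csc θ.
LHS = 2/sin(2θ) = 2/(2 sin θ cos θ) = 1/(sin θ cos θ) = (1/cos θ)(1/sin θ) = sec θ csc θ = RHS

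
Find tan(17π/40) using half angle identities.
tan(17π/40) = sin 17π/20 / (1 + cos 17π/20) = 4.165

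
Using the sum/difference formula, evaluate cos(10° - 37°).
cos(10° - 37°) = cos 10° cos 37° + sin 10° sin 37° = 0.891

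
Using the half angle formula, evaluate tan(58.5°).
tan(58.5°) = sin 117° / (1 + cos 117°) = 1.632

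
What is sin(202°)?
sin(202°) = -0.3746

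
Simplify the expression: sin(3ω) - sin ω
sin(3ω) - sin ω = 2 cos(2ω) sin ω (using Sum-to-product)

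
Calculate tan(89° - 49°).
tan(89° - 49°) = (tan 89° - tan 49°)/(1 + tan 89° tan 49°) = 0.8391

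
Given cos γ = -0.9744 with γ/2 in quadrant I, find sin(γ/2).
sin(γ/2) = ±√((1 - cos γ)/2); positive since γ/2 ∈ QI, so sin(γ/2) = 0.9936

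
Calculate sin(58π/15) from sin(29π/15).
sin(58π/15) = 2 sin 29π/15 cos 29π/15 = -0.4067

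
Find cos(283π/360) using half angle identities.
cos(283π/360) = -√((1 + cos 283π/180)/2) = -0.7826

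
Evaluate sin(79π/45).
sin(79π/45) = -0.6947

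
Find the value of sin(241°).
sin(241°) = -0.8746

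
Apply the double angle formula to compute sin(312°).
sin(312°) = 2 sin 156° cos 156° = -0.7431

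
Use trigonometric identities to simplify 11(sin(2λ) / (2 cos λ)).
11(sin(2λ) / (2 cos λ)) = 11(sin λ) (using Double angle)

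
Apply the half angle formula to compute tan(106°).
tan(106°) = sin 212° / (1 + cos 212°) = -3.487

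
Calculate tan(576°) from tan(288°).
tan(576°) = 2 tan 288° / (1 - tan²288°) = 0.7265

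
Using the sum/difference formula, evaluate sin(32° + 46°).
sin(32° + 46°) = sin 32° cos 46° + cos 32° sin 46° = 0.9781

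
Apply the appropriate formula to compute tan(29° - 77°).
tan(29° - 77°) = (tan 29° - tan 77°)/(1 + tan 29° tan 77°) = -1.111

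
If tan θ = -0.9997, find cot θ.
cot θ = 1/tan θ = -1.0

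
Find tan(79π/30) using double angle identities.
tan(79π/30) = 2 tan 79π/60 / (1 - tan²79π/60) = -2.246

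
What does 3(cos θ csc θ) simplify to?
3(cos θ csc θ) = 3(cot θ) (using Reciprocal + quotient)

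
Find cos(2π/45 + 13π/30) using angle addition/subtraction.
cos(2π/45 + 13π/30) = cos 2π/45 cos 13π/30 - sin 2π/45 sin 13π/30 = 0.06976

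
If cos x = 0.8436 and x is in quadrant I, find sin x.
sin x = 0.537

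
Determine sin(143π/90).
sin(143π/90) = -0.9613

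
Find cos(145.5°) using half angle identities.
cos(145.5°) = -√((1 + cos 291°)/2) = -0.8241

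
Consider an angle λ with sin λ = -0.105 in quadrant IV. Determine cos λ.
cos λ = √(1 - sin²λ) = 0.9945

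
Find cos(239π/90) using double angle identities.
cos(239π/90) = cos²239π/180 - sin²239π/180 = -0.4695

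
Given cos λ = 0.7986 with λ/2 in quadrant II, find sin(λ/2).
sin(λ/2) = ±√((1 - cos λ)/2); positive since λ/2 ∈ QII, so sin(λ/2) = 0.3173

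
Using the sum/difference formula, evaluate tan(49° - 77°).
tan(49° - 77°) = (tan 49° - tan 77°)/(1 + tan 49° tan 77°) = -0.5317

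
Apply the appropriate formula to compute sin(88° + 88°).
sin(88° + 88°) = sin 88° cos 88° + cos 88° sin 88° = 0.06976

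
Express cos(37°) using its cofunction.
cos(37°) = sin(90° - 37°) = sin(53°)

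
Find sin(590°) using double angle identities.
sin(590°) = 2 sin 295° cos 295° = -0.766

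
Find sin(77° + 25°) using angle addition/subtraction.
sin(77° + 25°) = sin 77° cos 25° + cos 77° sin 25° = 0.9781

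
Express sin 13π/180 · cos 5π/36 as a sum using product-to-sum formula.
sin 13π/180 cos 5π/36 = (1/2)[sin(13π/180+5π/36) + sin(13π/180-5π/36)]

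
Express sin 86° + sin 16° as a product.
sin 86° + sin 16° = 2 sin(51°) cos(35°)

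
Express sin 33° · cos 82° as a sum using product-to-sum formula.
sin 33° cos 82° = (1/2)[sin(33°+82°) + sin(33°-82°)]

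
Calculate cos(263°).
cos(263°) = -0.1219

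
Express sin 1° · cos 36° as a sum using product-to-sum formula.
sin 1° cos 36° = (1/2)[sin(1°+36°) + sin(1°-36°)]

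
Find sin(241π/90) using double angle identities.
sin(241π/90) = 2 sin 241π/180 cos 241π/180 = 0.848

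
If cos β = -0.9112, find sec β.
sec β = 1/cos β = -1.097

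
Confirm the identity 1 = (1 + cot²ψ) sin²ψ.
RHS = csc²ψ · sin²ψ = (1/sin²ψ) · sin²ψ = 1 = LHS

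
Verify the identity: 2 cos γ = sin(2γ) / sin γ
RHS = 2 sin γ cos γ / sin γ = 2 cos γ = LHS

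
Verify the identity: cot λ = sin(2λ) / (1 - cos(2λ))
RHS = 2 sin λ cos λ / (2sin²λ) = cos λ/sin λ = cot λ = LHS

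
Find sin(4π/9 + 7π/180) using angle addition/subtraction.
sin(4π/9 + 7π/180) = sin 4π/9 cos 7π/180 + cos 4π/9 sin 7π/180 = 0.9986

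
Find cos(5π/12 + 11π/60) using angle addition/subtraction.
cos(5π/12 + 11π/60) = cos 5π/12 cos 11π/60 - sin 5π/12 sin 11π/60 = -0.309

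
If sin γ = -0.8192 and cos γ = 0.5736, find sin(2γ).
sin(2γ) = 2 sin γ cos γ = -0.9398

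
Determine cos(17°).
cos(17°) = 0.9563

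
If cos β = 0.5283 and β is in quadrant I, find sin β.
sin β = 0.8491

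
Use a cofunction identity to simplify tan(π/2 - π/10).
tan(π/2 - π/10) = cot(π/10)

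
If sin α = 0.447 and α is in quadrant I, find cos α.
cos α = 0.8945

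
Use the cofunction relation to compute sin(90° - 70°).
sin(90° - 70°) = cos(70°) = 0.342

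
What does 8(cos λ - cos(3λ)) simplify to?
8(cos λ - cos(3λ)) = 8(2 sin(2λ) sin λ) (using Sum-to-product)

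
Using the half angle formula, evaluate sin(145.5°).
sin(145.5°) = √((1 - cos 291°)/2) = 0.5664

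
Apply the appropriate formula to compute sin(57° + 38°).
sin(57° + 38°) = sin 57° cos 38° + cos 57° sin 38° = 0.9962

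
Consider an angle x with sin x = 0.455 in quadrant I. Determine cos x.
cos x = √(1 - sin²x) = 0.8905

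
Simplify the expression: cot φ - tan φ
cot φ - tan φ = 2 cot(2φ) (using Double angle)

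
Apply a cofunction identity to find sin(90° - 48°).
sin(90° - 48°) = cos(48°) = 0.6691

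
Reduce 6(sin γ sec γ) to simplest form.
6(sin γ sec γ) = 6(tan γ) (using Reciprocal + quotient)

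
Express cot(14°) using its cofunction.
cot(14°) = tan(90° - 14°) = tan(76°)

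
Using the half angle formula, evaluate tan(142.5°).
tan(142.5°) = sin 285° / (1 + cos 285°) = -0.7673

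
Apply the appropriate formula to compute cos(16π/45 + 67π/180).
cos(16π/45 + 67π/180) = cos 16π/45 cos 67π/180 - sin 16π/45 sin 67π/180 = -0.6561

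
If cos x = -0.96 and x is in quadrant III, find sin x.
sin x = -0.28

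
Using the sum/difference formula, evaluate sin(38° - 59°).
sin(38° - 59°) = sin 38° cos 59° - cos 38° sin 59° = -0.3584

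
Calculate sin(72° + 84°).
sin(72° + 84°) = sin 72° cos 84° + cos 72° sin 84° = 0.4067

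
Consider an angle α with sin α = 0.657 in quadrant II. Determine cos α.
cos α = ±√(1 - sin²α) = -0.7539 (negative in QII)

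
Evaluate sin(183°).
sin(183°) = -0.05234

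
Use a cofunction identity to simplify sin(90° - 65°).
sin(90° - 65°) = cos(65°)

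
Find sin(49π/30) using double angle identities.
sin(49π/30) = 2 sin 49π/60 cos 49π/60 = -0.9135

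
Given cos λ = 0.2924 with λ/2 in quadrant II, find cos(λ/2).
cos(λ/2) = ±√((1 + cos λ)/2); negative since λ/2 ∈ QII, so cos(λ/2) = -0.8039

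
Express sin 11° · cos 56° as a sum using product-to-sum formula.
sin 11° cos 56° = (1/2)[sin(11°+56°) + sin(11°-56°)]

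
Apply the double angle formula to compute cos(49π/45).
cos(49π/45) = cos²49π/90 - sin²49π/90 = -0.9613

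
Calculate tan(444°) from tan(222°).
tan(444°) = 2 tan 222° / (1 - tan²222°) = 9.514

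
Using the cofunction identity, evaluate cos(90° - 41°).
cos(90° - 41°) = sin(41°) = 0.6561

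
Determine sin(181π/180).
sin(181π/180) = -0.01745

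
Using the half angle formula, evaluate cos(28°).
cos(28°) = √((1 + cos 56°)/2) = 0.8829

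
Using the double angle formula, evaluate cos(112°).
cos(112°) = cos²56° - sin²56° = -0.3746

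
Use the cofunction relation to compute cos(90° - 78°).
cos(90° - 78°) = sin(78°) = 0.9781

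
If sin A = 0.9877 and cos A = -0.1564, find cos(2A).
cos(2A) = cos²A - sin²A = -0.9511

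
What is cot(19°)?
cot(19°) = 2.904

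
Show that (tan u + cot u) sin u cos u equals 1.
LHS = (sin u/cos u + cos u/sin u) sin u cos u = ((sin²u + cos²u)/(sin u cos u)) · sin u cos u = sin²u + cos²u = 1 = RHS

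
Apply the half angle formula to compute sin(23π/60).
sin(23π/60) = √((1 - cos 23π/30)/2) = 0.9336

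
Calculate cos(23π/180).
cos(23π/180) = 0.9205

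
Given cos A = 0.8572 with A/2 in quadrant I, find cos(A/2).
cos(A/2) = ±√((1 + cos A)/2); positive since A/2 ∈ QI, so cos(A/2) = 0.9636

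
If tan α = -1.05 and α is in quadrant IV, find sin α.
sin α = -0.7241 (using tan²α + 1 = sec²α)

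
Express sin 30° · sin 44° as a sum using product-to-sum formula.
sin 30° sin 44° = (1/2)[cos(30°-44°) - cos(30°+44°)]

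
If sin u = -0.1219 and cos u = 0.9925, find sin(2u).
sin(2u) = 2 sin u cos u = -0.242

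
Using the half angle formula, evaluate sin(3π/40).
sin(3π/40) = √((1 - cos 3π/20)/2) = 0.2334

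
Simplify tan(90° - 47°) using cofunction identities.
tan(90° - 47°) = cot(47°)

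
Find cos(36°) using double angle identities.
cos(36°) = cos²18° - sin²18° = 0.809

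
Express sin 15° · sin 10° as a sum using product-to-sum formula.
sin 15° sin 10° = (1/2)[cos(15°-10°) - cos(15°+10°)]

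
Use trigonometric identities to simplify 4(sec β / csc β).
4(sec β / csc β) = 4(tan β) (using Reciprocal identities)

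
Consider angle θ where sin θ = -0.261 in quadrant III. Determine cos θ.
cos θ = ±√(1 - sin²θ) = -0.9653 (negative in QIII)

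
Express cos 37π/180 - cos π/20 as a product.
cos 37π/180 - cos π/20 = -2 sin(23π/180) sin(7π/90)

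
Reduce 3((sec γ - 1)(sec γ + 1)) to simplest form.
3((sec γ - 1)(sec γ + 1)) = 3(tan²γ) (using Diff. of squares)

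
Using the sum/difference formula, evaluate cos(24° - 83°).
cos(24° - 83°) = cos 24° cos 83° + sin 24° sin 83° = 0.515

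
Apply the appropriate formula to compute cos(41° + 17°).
cos(41° + 17°) = cos 41° cos 17° - sin 41° sin 17° = 0.5299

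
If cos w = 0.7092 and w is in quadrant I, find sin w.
sin w = 0.705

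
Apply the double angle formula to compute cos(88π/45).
cos(88π/45) = cos²44π/45 - sin²44π/45 = 0.9903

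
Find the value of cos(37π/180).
cos(37π/180) = 0.7986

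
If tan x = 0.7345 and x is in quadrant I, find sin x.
sin x = 0.592 (using tan²x + 1 = sec²x)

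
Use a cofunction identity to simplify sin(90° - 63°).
sin(90° - 63°) = cos(63°)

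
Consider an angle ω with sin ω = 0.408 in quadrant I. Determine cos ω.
cos ω = √(1 - sin²ω) = 0.913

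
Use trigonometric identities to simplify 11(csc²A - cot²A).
11(csc²A - cot²A) = 11 (using Pythagorean identity)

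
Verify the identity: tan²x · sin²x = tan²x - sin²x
RHS = sin²x/cos²x - sin²x = sin²x(1/cos²x - 1) = sin²x · (1 - cos²x)/cos²x = sin²x · sin²x/cos²x = sin²x · tan²x = LHS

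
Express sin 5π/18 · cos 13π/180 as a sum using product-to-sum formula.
sin 5π/18 cos 13π/180 = (1/2)[sin(5π/18+13π/180) + sin(5π/18-13π/180)]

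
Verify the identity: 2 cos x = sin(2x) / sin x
RHS = 2 sin x cos x / sin x = 2 cos x = LHS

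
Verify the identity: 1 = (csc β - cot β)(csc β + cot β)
RHS = csc²β - cot²β = (1 + cot²β) - cot²β = 1 = LHS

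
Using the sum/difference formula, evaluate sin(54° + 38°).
sin(54° + 38°) = sin 54° cos 38° + cos 54° sin 38° = 0.9994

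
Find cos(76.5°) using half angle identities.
cos(76.5°) = √((1 + cos 153°)/2) = 0.2334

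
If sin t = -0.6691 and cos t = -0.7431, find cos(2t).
cos(2t) = cos²t - sin²t = 0.1045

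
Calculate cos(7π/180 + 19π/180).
cos(7π/180 + 19π/180) = cos 7π/180 cos 19π/180 - sin 7π/180 sin 19π/180 = 0.8988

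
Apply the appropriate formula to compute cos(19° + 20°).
cos(19° + 20°) = cos 19° cos 20° - sin 19° sin 20° = 0.7771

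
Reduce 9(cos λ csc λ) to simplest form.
9(cos λ csc λ) = 9(cot λ) (using Reciprocal + quotient)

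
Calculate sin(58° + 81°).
sin(58° + 81°) = sin 58° cos 81° + cos 58° sin 81° = 0.6561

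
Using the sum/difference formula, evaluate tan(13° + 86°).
tan(13° + 86°) = (tan 13° + tan 86°)/(1 - tan 13° tan 86°) = -6.314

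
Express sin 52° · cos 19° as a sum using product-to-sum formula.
sin 52° cos 19° = (1/2)[sin(52°+19°) + sin(52°-19°)]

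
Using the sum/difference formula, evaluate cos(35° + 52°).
cos(35° + 52°) = cos 35° cos 52° - sin 35° sin 52° = 0.05234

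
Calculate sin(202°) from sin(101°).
sin(202°) = 2 sin 101° cos 101° = -0.3746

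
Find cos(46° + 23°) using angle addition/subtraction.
cos(46° + 23°) = cos 46° cos 23° - sin 46° sin 23° = 0.3584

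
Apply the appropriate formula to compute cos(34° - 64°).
cos(34° - 64°) = cos 34° cos 64° + sin 34° sin 64° = √3/2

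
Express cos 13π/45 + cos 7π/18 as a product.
cos 13π/45 + cos 7π/18 = 2 cos(61π/180) cos(-π/20)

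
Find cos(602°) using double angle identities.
cos(602°) = cos²301° - sin²301° = -0.4695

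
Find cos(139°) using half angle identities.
cos(139°) = -√((1 + cos 278°)/2) = -0.7547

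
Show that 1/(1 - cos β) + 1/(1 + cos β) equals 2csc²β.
LHS = [(1 + cos β) + (1 - cos β)] / [(1 - cos β)(1 + cos β)] = 2/(1 - cos²β) = 2/sin²β = 2csc²β = RHS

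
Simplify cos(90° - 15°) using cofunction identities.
cos(90° - 15°) = sin(15°)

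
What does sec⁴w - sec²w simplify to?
sec⁴w - sec²w = tan⁴w + tan²w (using Pythagorean)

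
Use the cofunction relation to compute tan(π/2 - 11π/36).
tan(π/2 - 11π/36) = cot(11π/36) = 0.7002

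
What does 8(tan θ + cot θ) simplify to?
8(tan θ + cot θ) = 8(sec θ csc θ) (using Quotient identities)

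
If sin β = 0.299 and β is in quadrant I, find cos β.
cos β = 0.9543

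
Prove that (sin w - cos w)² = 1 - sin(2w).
LHS = sin²w - 2 sin w cos w + cos²w = (sin²w + cos²w) - 2 sin w cos w = 1 - sin(2w) = RHS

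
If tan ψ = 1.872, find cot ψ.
cot ψ = 1/tan ψ = 0.5342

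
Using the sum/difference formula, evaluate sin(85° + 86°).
sin(85° + 86°) = sin 85° cos 86° + cos 85° sin 86° = 0.1564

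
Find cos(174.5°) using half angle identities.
cos(174.5°) = -√((1 + cos 349°)/2) = -0.9954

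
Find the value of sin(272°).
sin(272°) = -0.9994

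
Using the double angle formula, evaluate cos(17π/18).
cos(17π/18) = cos²17π/36 - sin²17π/36 = -0.9848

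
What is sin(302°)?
sin(302°) = -0.848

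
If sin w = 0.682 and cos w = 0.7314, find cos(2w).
cos(2w) = cos²w - sin²w = 0.06982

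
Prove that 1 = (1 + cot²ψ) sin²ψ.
RHS = csc²ψ · sin²ψ = (1/sin²ψ) · sin²ψ = 1 = LHS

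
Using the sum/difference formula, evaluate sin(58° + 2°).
sin(58° + 2°) = sin 58° cos 2° + cos 58° sin 2° = √3/2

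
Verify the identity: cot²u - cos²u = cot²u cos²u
LHS = cos²u/sin²u - cos²u = cos²u(1/sin²u - 1) = cos²u · (1 - sin²u)/sin²u = cos²u · cos²u/sin²u = cos²u · cot²u = RHS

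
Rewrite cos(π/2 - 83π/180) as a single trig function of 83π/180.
cos(π/2 - 83π/180) = sin(83π/180)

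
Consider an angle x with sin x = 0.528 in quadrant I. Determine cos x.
cos x = √(1 - sin²x) = 0.8492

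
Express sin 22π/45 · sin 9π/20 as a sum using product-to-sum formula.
sin 22π/45 sin 9π/20 = (1/2)[cos(22π/45-9π/20) - cos(22π/45+9π/20)]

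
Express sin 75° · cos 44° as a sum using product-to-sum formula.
sin 75° cos 44° = (1/2)[sin(75°+44°) + sin(75°-44°)]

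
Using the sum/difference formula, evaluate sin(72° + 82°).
sin(72° + 82°) = sin 72° cos 82° + cos 72° sin 82° = 0.4384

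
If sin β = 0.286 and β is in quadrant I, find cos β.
cos β = 0.9582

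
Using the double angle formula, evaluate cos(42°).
cos(42°) = cos²21° - sin²21° = 0.7431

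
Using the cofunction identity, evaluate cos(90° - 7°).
cos(90° - 7°) = sin(7°) = 0.1219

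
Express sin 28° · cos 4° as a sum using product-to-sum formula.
sin 28° cos 4° = (1/2)[sin(28°+4°) + sin(28°-4°)]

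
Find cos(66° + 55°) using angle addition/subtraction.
cos(66° + 55°) = cos 66° cos 55° - sin 66° sin 55° = -0.515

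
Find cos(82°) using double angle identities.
cos(82°) = cos²41° - sin²41° = 0.1392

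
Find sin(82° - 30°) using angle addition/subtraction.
sin(82° - 30°) = sin 82° cos 30° - cos 82° sin 30° = 0.788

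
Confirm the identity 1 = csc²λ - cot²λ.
RHS = 1/sin²λ - cos²λ/sin²λ = (1 - cos²λ)/sin²λ = sin²λ/sin²λ = 1 = LHS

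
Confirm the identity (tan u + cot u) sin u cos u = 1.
LHS = (sin u/cos u + cos u/sin u) sin u cos u = ((sin²u + cos²u)/(sin u cos u)) · sin u cos u = sin²u + cos²u = 1 = RHS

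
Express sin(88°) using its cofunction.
sin(88°) = cos(90° - 88°) = cos(2°)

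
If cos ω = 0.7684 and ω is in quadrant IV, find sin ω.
sin ω = -0.64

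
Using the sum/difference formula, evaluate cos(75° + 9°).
cos(75° + 9°) = cos 75° cos 9° - sin 75° sin 9° = 0.1045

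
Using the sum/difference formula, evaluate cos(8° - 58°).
cos(8° - 58°) = cos 8° cos 58° + sin 8° sin 58° = 0.6428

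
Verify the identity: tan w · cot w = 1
LHS = (sin w/cos w) · (cos w/sin w) = 1 = RHS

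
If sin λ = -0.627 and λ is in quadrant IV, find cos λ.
cos λ = 0.779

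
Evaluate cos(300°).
cos(300°) = 1/2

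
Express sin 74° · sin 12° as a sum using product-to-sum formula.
sin 74° sin 12° = (1/2)[cos(74°-12°) - cos(74°+12°)]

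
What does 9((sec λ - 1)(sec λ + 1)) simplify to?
9((sec λ - 1)(sec λ + 1)) = 9(tan²λ) (using Diff. of squares)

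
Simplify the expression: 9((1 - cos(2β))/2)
9((1 - cos(2β))/2) = 9(sin²β) (using Power reduction)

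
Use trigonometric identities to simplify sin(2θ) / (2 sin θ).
sin(2θ) / (2 sin θ) = cos θ (using Double angle)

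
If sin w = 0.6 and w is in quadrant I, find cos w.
cos w = 0.8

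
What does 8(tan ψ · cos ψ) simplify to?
8(tan ψ · cos ψ) = 8(sin ψ) (using Quotient identity)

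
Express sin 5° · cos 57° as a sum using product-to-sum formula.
sin 5° cos 57° = (1/2)[sin(5°+57°) + sin(5°-57°)]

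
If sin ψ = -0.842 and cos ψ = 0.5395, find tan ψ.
tan ψ = sin ψ / cos ψ = -1.561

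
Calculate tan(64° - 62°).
tan(64° - 62°) = (tan 64° - tan 62°)/(1 + tan 64° tan 62°) = 0.03492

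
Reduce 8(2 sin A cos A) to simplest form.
8(2 sin A cos A) = 8(sin(2A)) (using Double angle)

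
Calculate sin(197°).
sin(197°) = -0.2924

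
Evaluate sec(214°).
sec(214°) = -1.206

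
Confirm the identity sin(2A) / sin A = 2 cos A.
LHS = 2 sin A cos A / sin A = 2 cos A = RHS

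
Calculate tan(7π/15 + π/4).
tan(7π/15 + π/4) = (tan 7π/15 + tan π/4)/(1 - tan 7π/15 tan π/4) = -1.235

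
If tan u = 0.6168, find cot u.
cot u = 1/tan u = 1.621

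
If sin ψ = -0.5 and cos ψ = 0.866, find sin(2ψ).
sin(2ψ) = 2 sin ψ cos ψ = -0.866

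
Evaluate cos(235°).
cos(235°) = -0.5736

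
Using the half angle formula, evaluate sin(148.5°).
sin(148.5°) = √((1 - cos 297°)/2) = 0.5225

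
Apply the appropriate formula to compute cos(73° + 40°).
cos(73° + 40°) = cos 73° cos 40° - sin 73° sin 40° = -0.3907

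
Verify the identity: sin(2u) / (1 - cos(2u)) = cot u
LHS = 2 sin u cos u / (2sin²u) = cos u/sin u = cot u = RHS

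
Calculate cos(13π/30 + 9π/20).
cos(13π/30 + 9π/20) = cos 13π/30 cos 9π/20 - sin 13π/30 sin 9π/20 = -0.9336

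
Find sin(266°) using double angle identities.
sin(266°) = 2 sin 133° cos 133° = -0.9976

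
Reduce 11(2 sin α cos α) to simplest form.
11(2 sin α cos α) = 11(sin(2α)) (using Double angle)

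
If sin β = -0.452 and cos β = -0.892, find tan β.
tan β = sin β / cos β = 0.5067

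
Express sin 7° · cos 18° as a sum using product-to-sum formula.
sin 7° cos 18° = (1/2)[sin(7°+18°) + sin(7°-18°)]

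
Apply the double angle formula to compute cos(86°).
cos(86°) = 1 - 2sin²43° = 0.06976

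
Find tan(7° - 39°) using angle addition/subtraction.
tan(7° - 39°) = (tan 7° - tan 39°)/(1 + tan 7° tan 39°) = -0.6249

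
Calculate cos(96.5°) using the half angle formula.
cos(96.5°) = -√((1 + cos 193°)/2) = -0.1132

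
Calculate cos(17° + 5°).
cos(17° + 5°) = cos 17° cos 5° - sin 17° sin 5° = 0.9272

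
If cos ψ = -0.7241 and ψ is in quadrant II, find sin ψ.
sin ψ = 0.6897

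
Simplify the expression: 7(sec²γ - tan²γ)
7(sec²γ - tan²γ) = 7 (using Pythagorean identity)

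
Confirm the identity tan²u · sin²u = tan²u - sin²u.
RHS = sin²u/cos²u - sin²u = sin²u(1/cos²u - 1) = sin²u · (1 - cos²u)/cos²u = sin²u · sin²u/cos²u = sin²u · tan²u = LHS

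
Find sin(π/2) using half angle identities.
sin(π/2) = √((1 - cos π)/2) = 1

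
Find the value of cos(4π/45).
cos(4π/45) = 0.9613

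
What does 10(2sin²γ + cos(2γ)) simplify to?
10(2sin²γ + cos(2γ)) = 10 (using Double angle)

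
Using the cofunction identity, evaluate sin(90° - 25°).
sin(90° - 25°) = cos(25°) = 0.9063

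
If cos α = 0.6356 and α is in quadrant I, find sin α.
sin α = 0.772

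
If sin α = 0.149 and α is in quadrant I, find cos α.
cos α = 0.9888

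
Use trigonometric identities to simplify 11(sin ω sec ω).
11(sin ω sec ω) = 11(tan ω) (using Reciprocal + quotient)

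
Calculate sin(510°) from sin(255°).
sin(510°) = 2 sin 255° cos 255° = 1/2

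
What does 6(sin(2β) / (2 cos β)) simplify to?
6(sin(2β) / (2 cos β)) = 6(sin β) (using Double angle)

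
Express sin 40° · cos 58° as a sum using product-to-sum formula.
sin 40° cos 58° = (1/2)[sin(40°+58°) + sin(40°-58°)]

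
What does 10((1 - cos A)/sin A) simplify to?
10((1 - cos A)/sin A) = 10(tan(A/2)) (using Half angle)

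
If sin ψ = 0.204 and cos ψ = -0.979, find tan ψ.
tan ψ = sin ψ / cos ψ = -0.2084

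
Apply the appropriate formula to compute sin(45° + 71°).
sin(45° + 71°) = sin 45° cos 71° + cos 45° sin 71° = 0.8988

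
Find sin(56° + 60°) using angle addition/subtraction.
sin(56° + 60°) = sin 56° cos 60° + cos 56° sin 60° = 0.8988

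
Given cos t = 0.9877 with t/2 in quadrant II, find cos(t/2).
cos(t/2) = ±√((1 + cos t)/2); negative since t/2 ∈ QII, so cos(t/2) = -0.9969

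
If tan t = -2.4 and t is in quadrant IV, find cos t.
cos t = 0.3846 (using tan²t + 1 = sec²t)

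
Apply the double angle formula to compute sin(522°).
sin(522°) = 2 sin 261° cos 261° = 0.309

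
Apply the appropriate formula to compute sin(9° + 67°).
sin(9° + 67°) = sin 9° cos 67° + cos 9° sin 67° = 0.9703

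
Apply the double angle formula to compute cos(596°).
cos(596°) = cos²298° - sin²298° = -0.5592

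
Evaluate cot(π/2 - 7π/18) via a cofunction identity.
cot(π/2 - 7π/18) = tan(7π/18) = 2.747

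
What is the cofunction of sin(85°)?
sin(85°) = cos(90° - 85°) = cos(5°)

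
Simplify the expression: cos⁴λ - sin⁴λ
cos⁴λ - sin⁴λ = cos(2λ) (using Factoring + double angle)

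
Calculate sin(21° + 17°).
sin(21° + 17°) = sin 21° cos 17° + cos 21° sin 17° = 0.6157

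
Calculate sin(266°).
sin(266°) = -0.9976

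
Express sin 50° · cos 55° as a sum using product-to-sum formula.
sin 50° cos 55° = (1/2)[sin(50°+55°) + sin(50°-55°)]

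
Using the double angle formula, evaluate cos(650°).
cos(650°) = cos²325° - sin²325° = 0.342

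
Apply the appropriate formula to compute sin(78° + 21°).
sin(78° + 21°) = sin 78° cos 21° + cos 78° sin 21° = 0.9877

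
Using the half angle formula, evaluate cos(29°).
cos(29°) = √((1 + cos 58°)/2) = 0.8746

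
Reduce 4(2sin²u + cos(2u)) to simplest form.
4(2sin²u + cos(2u)) = 4 (using Double angle)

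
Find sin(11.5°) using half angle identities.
sin(11.5°) = √((1 - cos 23°)/2) = 0.1994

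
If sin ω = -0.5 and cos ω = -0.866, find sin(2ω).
sin(2ω) = 2 sin ω cos ω = 0.866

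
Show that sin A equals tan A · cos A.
RHS = (sin A/cos A) · cos A = sin A = LHS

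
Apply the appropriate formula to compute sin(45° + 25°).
sin(45° + 25°) = sin 45° cos 25° + cos 45° sin 25° = 0.9397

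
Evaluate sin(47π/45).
sin(47π/45) = -0.1392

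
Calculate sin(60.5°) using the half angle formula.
sin(60.5°) = √((1 - cos 121°)/2) = 0.8704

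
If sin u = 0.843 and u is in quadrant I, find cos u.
cos u = 0.5379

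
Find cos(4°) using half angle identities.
cos(4°) = √((1 + cos 8°)/2) = 0.9976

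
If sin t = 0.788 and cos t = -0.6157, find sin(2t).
sin(2t) = 2 sin t cos t = -0.9703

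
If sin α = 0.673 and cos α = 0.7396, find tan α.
tan α = sin α / cos α = 0.91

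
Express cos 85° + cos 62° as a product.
cos 85° + cos 62° = 2 cos(73.5°) cos(11.5°)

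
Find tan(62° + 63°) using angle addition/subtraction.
tan(62° + 63°) = (tan 62° + tan 63°)/(1 - tan 62° tan 63°) = -1.428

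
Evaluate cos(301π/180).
cos(301π/180) = 0.515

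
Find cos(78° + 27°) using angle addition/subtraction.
cos(78° + 27°) = cos 78° cos 27° - sin 78° sin 27° = -(√6-√2)/4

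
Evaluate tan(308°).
tan(308°) = -1.28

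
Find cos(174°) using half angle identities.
cos(174°) = -√((1 + cos 348°)/2) = -0.9945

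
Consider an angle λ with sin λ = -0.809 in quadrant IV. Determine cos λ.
cos λ = √(1 - sin²λ) = 0.5878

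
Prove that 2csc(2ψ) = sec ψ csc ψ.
LHS = 2/sin(2ψ) = 2/(2 sin ψ cos ψ) = 1/(sin ψ cos ψ) = (1/cos ψ)(1/sin ψ) = sec ψ csc ψ = RHS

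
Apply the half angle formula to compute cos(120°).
cos(120°) = -√((1 + cos 240°)/2) = -1/2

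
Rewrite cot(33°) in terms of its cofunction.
cot(33°) = tan(90° - 33°) = tan(57°)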